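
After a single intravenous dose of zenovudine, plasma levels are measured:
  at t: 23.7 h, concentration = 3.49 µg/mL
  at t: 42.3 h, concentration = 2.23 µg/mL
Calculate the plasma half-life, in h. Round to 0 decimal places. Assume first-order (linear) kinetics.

29 h

k = ln(C₁/C₂) / (t₂ − t₁) = ln(3.49/2.23) / (42.3 − 23.7)
  = 0.4479 / 18.60 = 0.02408 h⁻¹
t½ = ln2 / k = 0.693147 / 0.02408 = 28.79 h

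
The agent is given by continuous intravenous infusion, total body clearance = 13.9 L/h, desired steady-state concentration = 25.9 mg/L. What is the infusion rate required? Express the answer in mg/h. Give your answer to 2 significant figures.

360 mg/h

At steady state, infusion rate R₀ = Css × CL = 25.9 × 13.90 = 360.0 mg/h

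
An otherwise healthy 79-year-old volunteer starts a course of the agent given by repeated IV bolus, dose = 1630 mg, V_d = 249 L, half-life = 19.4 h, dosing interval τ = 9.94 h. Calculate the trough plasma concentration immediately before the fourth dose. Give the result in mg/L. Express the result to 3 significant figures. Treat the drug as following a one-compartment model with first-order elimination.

C₀ per dose = Dose / Vd = 1630 / 249 = 6.546 mg/L
k = ln2 / t½ = 0.693147 / 19.4 = 0.03573 h⁻¹
Fraction remaining after one interval: r = e^(−kτ) = e^(−0.03573 × 9.94) = 0.7011
Before dose 4, 3 doses have been given (aged 1τ, 2τ, 3τ).
C_trough = C₀ × (r + r² + … + r^3) = C₀ × r(1−r^3)/(1−r)
        = 6.546 × 0.7011 × (1 − 0.3446) / (1 − 0.7011) = 10.06 mg/L

10.1 mg/L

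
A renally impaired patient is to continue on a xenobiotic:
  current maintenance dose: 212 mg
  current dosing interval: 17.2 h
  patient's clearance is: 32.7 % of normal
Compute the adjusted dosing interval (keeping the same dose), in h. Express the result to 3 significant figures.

52.6 h

To keep the same average steady-state level, dosing rate must scale with clearance.
CL ratio = 32.7 / 100 = 0.3270
New interval (same dose) = 17.2 / 0.3270 = 52.60 h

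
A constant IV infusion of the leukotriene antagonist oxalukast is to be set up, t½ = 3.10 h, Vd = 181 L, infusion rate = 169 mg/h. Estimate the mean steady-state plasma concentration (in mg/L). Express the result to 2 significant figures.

k = ln2 / t½ = 0.693147 / 3.10 = 0.2236 h⁻¹
CL = k × Vd = 0.2236 × 181 = 40.47 L/h
At steady state Css = R₀ / CL = 169 / 40.47 = 4.176 mg/L

4.2 mg/L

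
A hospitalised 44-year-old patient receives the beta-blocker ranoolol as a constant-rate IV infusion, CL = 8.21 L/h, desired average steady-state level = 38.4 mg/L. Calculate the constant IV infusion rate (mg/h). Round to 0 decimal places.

315 mg/h

At steady state, infusion rate R₀ = Css × CL = 38.4 × 8.210 = 315.3 mg/h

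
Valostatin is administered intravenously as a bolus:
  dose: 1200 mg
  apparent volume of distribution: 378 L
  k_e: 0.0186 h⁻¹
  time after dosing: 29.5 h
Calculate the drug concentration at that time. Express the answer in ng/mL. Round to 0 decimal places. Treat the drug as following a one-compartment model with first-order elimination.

C₀ = Dose / Vd = 1200 / 378 = 3.175 mg/L
C = C₀ · e^(−k·t) = 3.175 × e^(−0.01860 × 29.5)
  = 3.175 × 0.5777 = 1.834 mg/L
Convert: 1.834 mg/L × 1000 = 1834 ng/mL

1834 ng/mL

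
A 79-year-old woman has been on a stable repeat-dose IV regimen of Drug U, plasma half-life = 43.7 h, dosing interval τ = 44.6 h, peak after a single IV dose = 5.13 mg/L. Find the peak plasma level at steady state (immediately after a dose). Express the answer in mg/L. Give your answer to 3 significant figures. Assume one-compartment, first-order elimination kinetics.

k = ln2 / t½ = 0.693147 / 43.7 = 0.01586 h⁻¹
e^(−kτ) = e^(−0.01586 × 44.6) = 0.4929
Accumulation ratio R = 1 / (1 − e^(−kτ)) = 1 / (1 − 0.4929) = 1.972
Steady-state peak = C₀ × R = 5.13 × 1.972 = 10.12 mg/L

10.1 mg/L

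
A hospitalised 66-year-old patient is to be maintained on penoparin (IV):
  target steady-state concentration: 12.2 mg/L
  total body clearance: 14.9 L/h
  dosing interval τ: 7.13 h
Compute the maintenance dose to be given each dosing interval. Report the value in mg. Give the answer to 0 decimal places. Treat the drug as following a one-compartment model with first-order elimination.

1296 mg

At steady state, Dose/τ = Css × CL.
Dose = Css × CL × τ = 12.2 × 14.90 × 7.13 = 1296 mg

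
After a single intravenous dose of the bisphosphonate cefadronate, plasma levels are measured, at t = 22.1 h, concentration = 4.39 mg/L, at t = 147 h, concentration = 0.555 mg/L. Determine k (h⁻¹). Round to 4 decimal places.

0.0166 h⁻¹

k = ln(C₁/C₂) / (t₂ − t₁) = ln(4.39/0.555) / (147 − 22.1)
  = 2.068 / 124.9 = 0.01656 h⁻¹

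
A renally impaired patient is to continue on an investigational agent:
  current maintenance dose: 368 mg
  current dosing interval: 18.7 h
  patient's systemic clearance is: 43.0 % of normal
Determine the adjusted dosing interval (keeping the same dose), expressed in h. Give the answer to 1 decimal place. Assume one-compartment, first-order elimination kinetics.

To keep the same average steady-state level, dosing rate must scale with clearance.
CL ratio = 43.0 / 100 = 0.4300
New interval (same dose) = 18.7 / 0.4300 = 43.49 h

43.5 h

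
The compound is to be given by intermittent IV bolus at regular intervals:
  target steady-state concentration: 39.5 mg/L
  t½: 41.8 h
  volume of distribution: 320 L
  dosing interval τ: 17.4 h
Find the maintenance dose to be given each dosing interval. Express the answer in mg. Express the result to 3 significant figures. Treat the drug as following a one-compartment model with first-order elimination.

k = ln2 / t½ = 0.693147 / 41.8 = 0.01658 h⁻¹
CL = k × Vd = 0.01658 × 320 = 5.306 L/h
At steady state, Dose/τ = Css × CL.
Dose = Css × CL × τ = 39.5 × 5.306 × 17.4 = 3647 mg

3650 mg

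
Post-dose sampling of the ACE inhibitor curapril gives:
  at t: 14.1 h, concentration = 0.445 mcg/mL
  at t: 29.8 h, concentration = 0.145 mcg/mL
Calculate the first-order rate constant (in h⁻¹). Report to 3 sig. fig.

0.0714 h⁻¹

k = ln(C₁/C₂) / (t₂ − t₁) = ln(0.445/0.145) / (29.8 − 14.1)
  = 1.121 / 15.70 = 0.07140 h⁻¹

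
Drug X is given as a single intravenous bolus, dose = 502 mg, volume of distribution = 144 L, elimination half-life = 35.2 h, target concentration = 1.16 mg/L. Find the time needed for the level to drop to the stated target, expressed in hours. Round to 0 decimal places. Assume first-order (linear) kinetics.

56 h

C₀ = Dose / Vd = 502.0 / 144 = 3.486 mg/L
k = ln2 / t½ = 0.693147 / 35.2 = 0.01969 h⁻¹
t = ln(C₀ / C) / k = ln(3.486 / 1.16) / 0.01969
  = ln(3.005) / 0.01969 = 1.100 / 0.01969 = 55.87 h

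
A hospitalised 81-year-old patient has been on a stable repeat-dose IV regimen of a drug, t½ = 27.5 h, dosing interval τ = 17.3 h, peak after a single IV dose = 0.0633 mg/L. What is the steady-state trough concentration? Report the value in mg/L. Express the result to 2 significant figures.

k = ln2 / t½ = 0.693147 / 27.5 = 0.02521 h⁻¹
e^(−kτ) = e^(−0.02521 × 17.3) = 0.6465
Accumulation ratio R = 1 / (1 − e^(−kτ)) = 1 / (1 − 0.6465) = 2.829
Steady-state trough = C₀ × R × e^(−kτ) = 0.0633 × 2.829 × 0.6465 = 0.1158 mg/L

0.12 mg/L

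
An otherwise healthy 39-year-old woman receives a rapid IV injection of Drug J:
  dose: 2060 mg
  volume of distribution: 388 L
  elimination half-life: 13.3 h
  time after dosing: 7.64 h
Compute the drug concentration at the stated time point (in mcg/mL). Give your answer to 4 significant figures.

C₀ = Dose / Vd = 2060 / 388 = 5.309 mg/L
k = ln2 / t½ = 0.693147 / 13.3 = 0.05212 h⁻¹
C = C₀ · e^(−k·t) = 5.309 × e^(−0.05212 × 7.64)
  = 5.309 × 0.6715 = 3.565 mg/L
(3.565 mg/L = 3.565 mcg/mL)

3.565 mcg/mL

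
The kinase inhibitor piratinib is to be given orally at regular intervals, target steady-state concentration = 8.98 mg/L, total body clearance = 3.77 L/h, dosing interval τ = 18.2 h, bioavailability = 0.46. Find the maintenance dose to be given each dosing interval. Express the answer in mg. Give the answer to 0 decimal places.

At steady state, F × (Dose/τ) = Css × CL.
Dose = Css × CL × τ / F = 8.98 × 3.770 × 18.2 / 0.46 = 1339 mg

1339 mg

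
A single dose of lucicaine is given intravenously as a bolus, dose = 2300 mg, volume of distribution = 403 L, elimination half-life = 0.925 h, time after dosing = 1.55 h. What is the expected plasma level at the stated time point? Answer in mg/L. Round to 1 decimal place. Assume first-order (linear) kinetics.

C₀ = Dose / Vd = 2300 / 403 = 5.707 mg/L
k = ln2 / t½ = 0.693147 / 0.925 = 0.7493 h⁻¹
C = C₀ · e^(−k·t) = 5.707 × e^(−0.7493 × 1.55)
  = 5.707 × 0.3130 = 1.786 mg/L

1.8 mg/L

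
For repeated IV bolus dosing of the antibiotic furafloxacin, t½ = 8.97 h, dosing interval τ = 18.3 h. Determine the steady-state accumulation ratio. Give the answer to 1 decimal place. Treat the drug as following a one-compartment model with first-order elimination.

1.3

k = ln2 / t½ = 0.693147 / 8.97 = 0.07727 h⁻¹
e^(−kτ) = e^(−0.07727 × 18.3) = 0.2432
Accumulation ratio R = 1 / (1 − e^(−kτ)) = 1 / (1 − 0.2432) = 1.321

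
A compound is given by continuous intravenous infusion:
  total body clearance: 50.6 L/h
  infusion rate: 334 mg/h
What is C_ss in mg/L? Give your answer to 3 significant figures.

6.60 mg/L

At steady state Css = R₀ / CL = 334 / 50.60 = 6.601 mg/L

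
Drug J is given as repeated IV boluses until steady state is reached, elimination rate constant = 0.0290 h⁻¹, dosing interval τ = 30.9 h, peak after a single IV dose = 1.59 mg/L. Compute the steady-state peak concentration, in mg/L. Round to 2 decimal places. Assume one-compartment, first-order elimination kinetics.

e^(−kτ) = e^(−0.02900 × 30.9) = 0.4082
Accumulation ratio R = 1 / (1 − e^(−kτ)) = 1 / (1 − 0.4082) = 1.690
Steady-state peak = C₀ × R = 1.59 × 1.690 = 2.687 mg/L

2.69 mg/L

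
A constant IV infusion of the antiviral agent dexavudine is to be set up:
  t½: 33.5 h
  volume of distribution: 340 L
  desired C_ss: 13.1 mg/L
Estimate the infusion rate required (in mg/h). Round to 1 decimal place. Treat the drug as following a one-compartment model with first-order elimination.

k = ln2 / t½ = 0.693147 / 33.5 = 0.02069 h⁻¹
CL = k × Vd = 0.02069 × 340 = 7.035 L/h
At steady state, infusion rate R₀ = Css × CL = 13.1 × 7.035 = 92.16 mg/h

92.2 mg/h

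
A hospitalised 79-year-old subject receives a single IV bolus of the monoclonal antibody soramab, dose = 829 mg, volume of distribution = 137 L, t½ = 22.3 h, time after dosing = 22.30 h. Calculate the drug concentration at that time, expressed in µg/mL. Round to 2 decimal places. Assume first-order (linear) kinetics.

C₀ = Dose / Vd = 829.0 / 137 = 6.051 mg/L
k = ln2 / t½ = 0.693147 / 22.3 = 0.03108 h⁻¹
t / t½ = 22.30 / 22.3 = 1 half-lives
C = C₀ × (1/2)^1 = 6.051 × 0.5000 = 3.026 mg/L
(3.026 mg/L = 3.026 µg/mL)

3.03 µg/mL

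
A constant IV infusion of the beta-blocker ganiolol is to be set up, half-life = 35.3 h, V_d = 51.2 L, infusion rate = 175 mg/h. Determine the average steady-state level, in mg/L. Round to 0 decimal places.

k = ln2 / t½ = 0.693147 / 35.3 = 0.01964 h⁻¹
CL = k × Vd = 0.01964 × 51.2 = 1.006 L/h
At steady state Css = R₀ / CL = 175 / 1.006 = 174.0 mg/L

174 mg/L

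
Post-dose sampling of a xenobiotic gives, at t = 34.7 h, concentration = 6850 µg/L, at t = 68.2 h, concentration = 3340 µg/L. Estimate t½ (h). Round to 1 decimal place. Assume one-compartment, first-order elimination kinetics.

32.3 h

k = ln(C₁/C₂) / (t₂ − t₁) = ln(6850/3340) / (68.2 − 34.7)
  = 0.7183 / 33.50 = 0.02144 h⁻¹
t½ = ln2 / k = 0.693147 / 0.02144 = 32.33 h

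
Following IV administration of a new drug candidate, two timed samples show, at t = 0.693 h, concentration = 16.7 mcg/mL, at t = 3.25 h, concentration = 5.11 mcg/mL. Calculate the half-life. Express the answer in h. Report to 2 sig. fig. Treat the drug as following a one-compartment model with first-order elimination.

1.5 h

k = ln(C₁/C₂) / (t₂ − t₁) = ln(16.7/5.11) / (3.25 − 0.693)
  = 1.184 / 2.557 = 0.4630 h⁻¹
t½ = ln2 / k = 0.693147 / 0.4630 = 1.497 h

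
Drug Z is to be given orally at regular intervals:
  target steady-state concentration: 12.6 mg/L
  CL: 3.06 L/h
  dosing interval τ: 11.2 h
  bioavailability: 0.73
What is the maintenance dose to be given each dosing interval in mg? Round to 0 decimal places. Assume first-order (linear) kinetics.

592 mg

At steady state, F × (Dose/τ) = Css × CL.
Dose = Css × CL × τ / F = 12.6 × 3.060 × 11.2 / 0.73 = 591.5 mg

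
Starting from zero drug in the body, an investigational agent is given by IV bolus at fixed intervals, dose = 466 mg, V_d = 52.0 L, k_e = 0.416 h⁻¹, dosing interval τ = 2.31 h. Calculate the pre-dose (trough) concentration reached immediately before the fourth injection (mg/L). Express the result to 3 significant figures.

C₀ per dose = Dose / Vd = 466 / 52.0 = 8.962 mg/L
Fraction remaining after one interval: r = e^(−kτ) = e^(−0.4160 × 2.31) = 0.3825
Before dose 4, 3 doses have been given (aged 1τ, 2τ, 3τ).
C_trough = C₀ × (r + r² + … + r^3) = C₀ × r(1−r^3)/(1−r)
        = 8.962 × 0.3825 × (1 − 0.05596) / (1 − 0.3825) = 5.241 mg/L

5.24 mg/L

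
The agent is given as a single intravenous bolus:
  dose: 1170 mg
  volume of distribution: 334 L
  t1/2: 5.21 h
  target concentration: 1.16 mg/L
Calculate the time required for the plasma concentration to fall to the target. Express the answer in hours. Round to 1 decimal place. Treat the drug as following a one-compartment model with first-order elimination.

C₀ = Dose / Vd = 1170 / 334 = 3.503 mg/L
k = ln2 / t½ = 0.693147 / 5.21 = 0.1330 h⁻¹
t = ln(C₀ / C) / k = ln(3.503 / 1.16) / 0.1330
  = ln(3.020) / 0.1330 = 1.105 / 0.1330 = 8.308 h

8.3 h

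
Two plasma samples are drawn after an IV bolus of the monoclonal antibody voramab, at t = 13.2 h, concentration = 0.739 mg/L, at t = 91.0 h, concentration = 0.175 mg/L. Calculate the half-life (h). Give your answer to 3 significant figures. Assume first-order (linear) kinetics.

37.4 h

k = ln(C₁/C₂) / (t₂ − t₁) = ln(0.739/0.175) / (91.0 − 13.2)
  = 1.441 / 77.80 = 0.01852 h⁻¹
t½ = ln2 / k = 0.693147 / 0.01852 = 37.43 h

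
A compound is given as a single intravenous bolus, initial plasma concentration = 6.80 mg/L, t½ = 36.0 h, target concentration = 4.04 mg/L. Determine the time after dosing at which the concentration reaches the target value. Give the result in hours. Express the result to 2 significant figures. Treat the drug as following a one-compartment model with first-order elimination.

k = ln2 / t½ = 0.693147 / 36.0 = 0.01925 h⁻¹
t = ln(C₀ / C) / k = ln(6.800 / 4.04) / 0.01925
  = ln(1.683) / 0.01925 = 0.5206 / 0.01925 = 27.04 h

27 h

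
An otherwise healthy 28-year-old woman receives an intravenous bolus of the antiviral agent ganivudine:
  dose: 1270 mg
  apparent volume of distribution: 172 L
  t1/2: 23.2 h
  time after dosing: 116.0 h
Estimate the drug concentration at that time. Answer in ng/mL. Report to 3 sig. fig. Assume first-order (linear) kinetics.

231 ng/mL

C₀ = Dose / Vd = 1270 / 172 = 7.384 mg/L
k = ln2 / t½ = 0.693147 / 23.2 = 0.02988 h⁻¹
t / t½ = 116.0 / 23.2 = 5 half-lives
C = C₀ × (1/2)^5 = 7.384 × 0.03125 = 0.2308 mg/L
Convert: 0.2308 mg/L × 1000 = 230.8 ng/mL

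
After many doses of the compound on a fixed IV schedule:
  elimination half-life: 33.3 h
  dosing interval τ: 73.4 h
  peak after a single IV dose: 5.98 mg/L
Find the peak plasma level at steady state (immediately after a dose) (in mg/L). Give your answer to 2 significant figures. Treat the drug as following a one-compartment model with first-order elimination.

k = ln2 / t½ = 0.693147 / 33.3 = 0.02082 h⁻¹
e^(−kτ) = e^(−0.02082 × 73.4) = 0.2169
Accumulation ratio R = 1 / (1 − e^(−kτ)) = 1 / (1 − 0.2169) = 1.277
Steady-state peak = C₀ × R = 5.98 × 1.277 = 7.636 mg/L

7.6 mg/L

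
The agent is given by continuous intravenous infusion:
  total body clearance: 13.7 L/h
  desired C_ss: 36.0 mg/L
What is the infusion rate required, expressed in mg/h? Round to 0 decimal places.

493 mg/h

At steady state, infusion rate R₀ = Css × CL = 36.0 × 13.70 = 493.2 mg/h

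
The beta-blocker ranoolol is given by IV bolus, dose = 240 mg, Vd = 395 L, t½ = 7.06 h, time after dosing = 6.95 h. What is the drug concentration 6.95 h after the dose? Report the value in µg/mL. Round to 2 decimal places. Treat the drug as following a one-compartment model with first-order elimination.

C₀ = Dose / Vd = 240.0 / 395 = 0.6076 mg/L
k = ln2 / t½ = 0.693147 / 7.06 = 0.09818 h⁻¹
C = C₀ · e^(−k·t) = 0.6076 × e^(−0.09818 × 6.95)
  = 0.6076 × 0.5054 = 0.3071 mg/L
(0.3071 mg/L = 0.3071 µg/mL)

0.31 µg/mL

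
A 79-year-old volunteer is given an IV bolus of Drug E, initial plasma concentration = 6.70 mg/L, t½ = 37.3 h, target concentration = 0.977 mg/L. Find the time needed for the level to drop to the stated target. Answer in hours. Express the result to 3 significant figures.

104 h

k = ln2 / t½ = 0.693147 / 37.3 = 0.01858 h⁻¹
t = ln(C₀ / C) / k = ln(6.700 / 0.977) / 0.01858
  = ln(6.858) / 0.01858 = 1.925 / 0.01858 = 103.6 h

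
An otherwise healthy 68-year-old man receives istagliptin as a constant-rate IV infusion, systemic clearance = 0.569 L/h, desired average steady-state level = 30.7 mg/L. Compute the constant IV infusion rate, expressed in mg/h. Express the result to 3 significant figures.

At steady state, infusion rate R₀ = Css × CL = 30.7 × 0.5690 = 17.47 mg/h

17.5 mg/h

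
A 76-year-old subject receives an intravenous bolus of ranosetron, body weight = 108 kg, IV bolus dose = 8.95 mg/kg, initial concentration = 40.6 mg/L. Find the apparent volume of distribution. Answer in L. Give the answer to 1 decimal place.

23.8 L

Dose = 8.95 × 108 = 966.6 mg
Vd = Dose / C₀ = 966.6 / 40.6 = 23.81 L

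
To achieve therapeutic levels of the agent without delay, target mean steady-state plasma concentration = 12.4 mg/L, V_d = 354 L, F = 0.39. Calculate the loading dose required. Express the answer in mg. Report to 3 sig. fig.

LD = Css × Vd / F = 12.4 × 354 / 0.39 = 11260 mg

11300 mg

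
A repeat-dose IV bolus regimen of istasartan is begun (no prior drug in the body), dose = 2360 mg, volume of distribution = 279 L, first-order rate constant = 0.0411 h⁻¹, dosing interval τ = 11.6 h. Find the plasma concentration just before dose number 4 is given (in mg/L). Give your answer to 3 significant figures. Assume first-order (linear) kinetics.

C₀ per dose = Dose / Vd = 2360 / 279 = 8.459 mg/L
Fraction remaining after one interval: r = e^(−kτ) = e^(−0.04110 × 11.6) = 0.6208
Before dose 4, 3 doses have been given (aged 1τ, 2τ, 3τ).
C_trough = C₀ × (r + r² + … + r^3) = C₀ × r(1−r^3)/(1−r)
        = 8.459 × 0.6208 × (1 − 0.2393) / (1 − 0.6208) = 10.53 mg/L

10.5 mg/L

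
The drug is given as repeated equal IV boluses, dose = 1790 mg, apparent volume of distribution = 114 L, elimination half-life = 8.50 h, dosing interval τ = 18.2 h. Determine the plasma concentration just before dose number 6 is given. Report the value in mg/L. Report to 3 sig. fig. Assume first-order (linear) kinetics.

C₀ per dose = Dose / Vd = 1790 / 114 = 15.70 mg/L
k = ln2 / t½ = 0.693147 / 8.50 = 0.08155 h⁻¹
Fraction remaining after one interval: r = e^(−kτ) = e^(−0.08155 × 18.2) = 0.2267
Before dose 6, 5 doses have been given (aged 1τ, 2τ, 3τ, 4τ, 5τ).
C_trough = C₀ × (r + r² + … + r^5) = C₀ × r(1−r^5)/(1−r)
        = 15.70 × 0.2267 × (1 − 0.0005988) / (1 − 0.2267) = 4.600 mg/L

4.60 mg/L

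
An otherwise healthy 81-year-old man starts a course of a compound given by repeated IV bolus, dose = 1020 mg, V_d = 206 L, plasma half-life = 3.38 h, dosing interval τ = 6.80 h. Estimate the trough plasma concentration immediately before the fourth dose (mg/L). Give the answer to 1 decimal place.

C₀ per dose = Dose / Vd = 1020 / 206 = 4.951 mg/L
k = ln2 / t½ = 0.693147 / 3.38 = 0.2051 h⁻¹
Fraction remaining after one interval: r = e^(−kτ) = e^(−0.2051 × 6.80) = 0.2479
Before dose 4, 3 doses have been given (aged 1τ, 2τ, 3τ).
C_trough = C₀ × (r + r² + … + r^3) = C₀ × r(1−r^3)/(1−r)
        = 4.951 × 0.2479 × (1 − 0.01523) / (1 − 0.2479) = 1.607 mg/L

1.6 mg/L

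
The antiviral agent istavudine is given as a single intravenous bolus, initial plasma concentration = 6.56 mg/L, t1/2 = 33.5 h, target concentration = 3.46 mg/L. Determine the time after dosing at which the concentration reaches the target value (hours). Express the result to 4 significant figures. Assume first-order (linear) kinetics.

30.92 h

k = ln2 / t½ = 0.693147 / 33.5 = 0.02069 h⁻¹
t = ln(C₀ / C) / k = ln(6.560 / 3.46) / 0.02069
  = ln(1.896) / 0.02069 = 0.6397 / 0.02069 = 30.92 h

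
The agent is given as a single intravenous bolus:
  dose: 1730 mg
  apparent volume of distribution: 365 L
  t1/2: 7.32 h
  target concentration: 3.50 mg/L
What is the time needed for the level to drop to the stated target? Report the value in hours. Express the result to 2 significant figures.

C₀ = Dose / Vd = 1730 / 365 = 4.740 mg/L
k = ln2 / t½ = 0.693147 / 7.32 = 0.09469 h⁻¹
t = ln(C₀ / C) / k = ln(4.740 / 3.50) / 0.09469
  = ln(1.354) / 0.09469 = 0.3031 / 0.09469 = 3.201 h

3.2 h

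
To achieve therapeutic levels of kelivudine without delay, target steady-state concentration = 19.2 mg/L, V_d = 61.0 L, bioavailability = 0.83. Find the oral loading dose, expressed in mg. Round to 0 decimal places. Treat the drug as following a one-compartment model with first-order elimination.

LD = Css × Vd / F = 19.2 × 61.0 / 0.83 = 1411 mg

1411 mg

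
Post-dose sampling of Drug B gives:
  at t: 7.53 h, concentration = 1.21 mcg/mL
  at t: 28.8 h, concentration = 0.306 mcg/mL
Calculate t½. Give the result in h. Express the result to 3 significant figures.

10.7 h

k = ln(C₁/C₂) / (t₂ − t₁) = ln(1.21/0.306) / (28.8 − 7.53)
  = 1.375 / 21.27 = 0.06465 h⁻¹
t½ = ln2 / k = 0.693147 / 0.06465 = 10.72 h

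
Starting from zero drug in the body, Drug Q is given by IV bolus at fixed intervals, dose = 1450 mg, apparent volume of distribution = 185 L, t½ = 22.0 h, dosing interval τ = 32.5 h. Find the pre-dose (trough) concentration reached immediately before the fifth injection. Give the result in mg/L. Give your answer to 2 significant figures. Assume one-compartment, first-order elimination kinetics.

4.3 mg/L

C₀ per dose = Dose / Vd = 1450 / 185 = 7.838 mg/L
k = ln2 / t½ = 0.693147 / 22.0 = 0.03151 h⁻¹
Fraction remaining after one interval: r = e^(−kτ) = e^(−0.03151 × 32.5) = 0.3591
Before dose 5, 4 doses have been given (aged 1τ, 2τ, 3τ, 4τ).
C_trough = C₀ × (r + r² + … + r^4) = C₀ × r(1−r^4)/(1−r)
        = 7.838 × 0.3591 × (1 − 0.01663) / (1 − 0.3591) = 4.319 mg/L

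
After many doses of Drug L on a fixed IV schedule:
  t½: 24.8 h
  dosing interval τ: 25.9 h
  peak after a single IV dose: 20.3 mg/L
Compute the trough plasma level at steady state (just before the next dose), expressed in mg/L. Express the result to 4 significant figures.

k = ln2 / t½ = 0.693147 / 24.8 = 0.02795 h⁻¹
e^(−kτ) = e^(−0.02795 × 25.9) = 0.4849
Accumulation ratio R = 1 / (1 − e^(−kτ)) = 1 / (1 − 0.4849) = 1.941
Steady-state trough = C₀ × R × e^(−kτ) = 20.3 × 1.941 × 0.4849 = 19.11 mg/L

19.11 mg/L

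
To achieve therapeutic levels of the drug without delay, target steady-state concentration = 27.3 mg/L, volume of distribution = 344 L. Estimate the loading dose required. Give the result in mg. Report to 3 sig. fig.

LD = Css × Vd = 27.3 × 344 = 9391 mg

9390 mg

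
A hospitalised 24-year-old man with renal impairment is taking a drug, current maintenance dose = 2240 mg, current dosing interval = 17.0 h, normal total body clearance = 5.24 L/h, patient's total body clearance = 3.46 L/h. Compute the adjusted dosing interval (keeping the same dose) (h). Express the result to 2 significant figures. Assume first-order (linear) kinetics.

26 h

To keep the same average steady-state level, dosing rate must scale with clearance.
CL ratio = 3.46 / 5.24 = 0.6603
New interval (same dose) = 17.0 / 0.6603 = 25.75 h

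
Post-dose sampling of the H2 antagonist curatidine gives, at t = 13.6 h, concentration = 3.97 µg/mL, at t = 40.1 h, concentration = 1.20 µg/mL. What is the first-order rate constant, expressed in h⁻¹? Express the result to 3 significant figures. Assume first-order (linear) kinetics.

0.0451 h⁻¹

k = ln(C₁/C₂) / (t₂ − t₁) = ln(3.97/1.20) / (40.1 − 13.6)
  = 1.196 / 26.50 = 0.04513 h⁻¹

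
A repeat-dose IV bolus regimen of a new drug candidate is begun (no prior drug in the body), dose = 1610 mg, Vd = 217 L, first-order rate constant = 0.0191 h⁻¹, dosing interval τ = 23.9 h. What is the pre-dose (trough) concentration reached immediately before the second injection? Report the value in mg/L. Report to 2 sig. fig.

C₀ per dose = Dose / Vd = 1610 / 217 = 7.419 mg/L
Fraction remaining after one interval: r = e^(−kτ) = e^(−0.01910 × 23.9) = 0.6335
Before dose 2, 1 dose has been given (aged 1τ).
C_trough = C₀ × r = 7.419 × 0.6335 = 4.700 mg/L

4.7 mg/L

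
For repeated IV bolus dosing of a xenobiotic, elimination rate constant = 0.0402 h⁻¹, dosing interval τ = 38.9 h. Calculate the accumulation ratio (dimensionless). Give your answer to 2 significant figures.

e^(−kτ) = e^(−0.04020 × 38.9) = 0.2093
Accumulation ratio R = 1 / (1 − e^(−kτ)) = 1 / (1 − 0.2093) = 1.265

1.3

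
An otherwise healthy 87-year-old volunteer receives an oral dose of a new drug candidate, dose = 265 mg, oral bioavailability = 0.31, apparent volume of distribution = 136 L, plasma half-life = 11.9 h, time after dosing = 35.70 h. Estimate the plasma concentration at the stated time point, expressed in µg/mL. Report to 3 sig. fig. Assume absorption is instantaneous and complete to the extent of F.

0.0755 µg/mL

Amount reaching circulation = F × Dose = 0.31 × 265.0 = 82.15 mg
C₀ = F·Dose / Vd = 82.15 / 136 = 0.6040 mg/L
k = ln2 / t½ = 0.693147 / 11.9 = 0.05825 h⁻¹
t / t½ = 35.70 / 11.9 = 3 half-lives
C = C₀ × (1/2)^3 = 0.6040 × 0.1250 = 0.07550 mg/L
(0.07550 mg/L = 0.07550 µg/mL)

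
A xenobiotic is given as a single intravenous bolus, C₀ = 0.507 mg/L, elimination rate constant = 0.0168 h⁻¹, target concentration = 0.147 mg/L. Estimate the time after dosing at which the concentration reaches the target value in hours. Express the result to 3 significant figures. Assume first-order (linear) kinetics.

73.7 h

t = ln(C₀ / C) / k = ln(0.5070 / 0.147) / 0.01680
  = ln(3.449) / 0.01680 = 1.238 / 0.01680 = 73.69 h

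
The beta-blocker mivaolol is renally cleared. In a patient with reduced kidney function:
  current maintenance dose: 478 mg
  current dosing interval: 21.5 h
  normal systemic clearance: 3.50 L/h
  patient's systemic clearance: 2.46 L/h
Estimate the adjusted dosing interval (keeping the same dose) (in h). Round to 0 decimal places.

31 h

To keep the same average steady-state level, dosing rate must scale with clearance.
CL ratio = 2.46 / 3.50 = 0.7029
New interval (same dose) = 21.5 / 0.7029 = 30.59 h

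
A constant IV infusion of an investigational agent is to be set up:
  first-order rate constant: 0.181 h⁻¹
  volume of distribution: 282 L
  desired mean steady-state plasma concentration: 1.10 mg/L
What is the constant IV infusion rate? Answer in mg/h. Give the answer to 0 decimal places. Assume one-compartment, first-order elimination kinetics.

56 mg/h

CL = k × Vd = 0.1810 × 282 = 51.04 L/h
At steady state, infusion rate R₀ = Css × CL = 1.10 × 51.04 = 56.14 mg/h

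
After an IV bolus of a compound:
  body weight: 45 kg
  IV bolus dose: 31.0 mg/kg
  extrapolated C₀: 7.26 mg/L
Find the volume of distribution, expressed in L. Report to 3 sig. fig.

192 L

Dose = 31.0 × 45 = 1395 mg
Vd = Dose / C₀ = 1395 / 7.26 = 192.1 L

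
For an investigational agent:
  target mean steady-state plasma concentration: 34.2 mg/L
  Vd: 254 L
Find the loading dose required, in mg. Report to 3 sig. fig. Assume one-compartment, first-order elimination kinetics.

8690 mg

LD = Css × Vd = 34.2 × 254 = 8687 mg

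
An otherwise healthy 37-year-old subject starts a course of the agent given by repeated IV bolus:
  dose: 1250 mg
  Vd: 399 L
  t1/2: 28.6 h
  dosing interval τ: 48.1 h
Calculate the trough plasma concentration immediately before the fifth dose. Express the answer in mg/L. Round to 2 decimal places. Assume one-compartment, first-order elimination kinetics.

C₀ per dose = Dose / Vd = 1250 / 399 = 3.133 mg/L
k = ln2 / t½ = 0.693147 / 28.6 = 0.02424 h⁻¹
Fraction remaining after one interval: r = e^(−kτ) = e^(−0.02424 × 48.1) = 0.3116
Before dose 5, 4 doses have been given (aged 1τ, 2τ, 3τ, 4τ).
C_trough = C₀ × (r + r² + … + r^4) = C₀ × r(1−r^4)/(1−r)
        = 3.133 × 0.3116 × (1 − 0.009427) / (1 − 0.3116) = 1.405 mg/L

1.41 mg/L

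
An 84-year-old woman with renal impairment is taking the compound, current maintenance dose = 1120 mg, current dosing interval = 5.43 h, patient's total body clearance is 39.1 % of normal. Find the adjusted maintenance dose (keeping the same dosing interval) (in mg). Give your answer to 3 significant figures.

To keep the same average steady-state level, dosing rate must scale with clearance.
CL ratio = 39.1 / 100 = 0.3910
New dose (same interval) = 1120 × 0.3910 = 437.9 mg

438 mg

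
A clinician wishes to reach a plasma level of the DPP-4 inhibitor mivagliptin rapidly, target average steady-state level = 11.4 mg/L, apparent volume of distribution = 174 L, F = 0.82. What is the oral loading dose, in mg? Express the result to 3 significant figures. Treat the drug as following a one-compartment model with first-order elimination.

2420 mg

LD = Css × Vd / F = 11.4 × 174 / 0.82 = 2419 mg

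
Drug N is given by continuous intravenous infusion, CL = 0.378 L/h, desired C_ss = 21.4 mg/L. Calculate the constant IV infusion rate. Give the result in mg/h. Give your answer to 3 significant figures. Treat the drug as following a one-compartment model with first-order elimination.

8.09 mg/h

At steady state, infusion rate R₀ = Css × CL = 21.4 × 0.3780 = 8.089 mg/h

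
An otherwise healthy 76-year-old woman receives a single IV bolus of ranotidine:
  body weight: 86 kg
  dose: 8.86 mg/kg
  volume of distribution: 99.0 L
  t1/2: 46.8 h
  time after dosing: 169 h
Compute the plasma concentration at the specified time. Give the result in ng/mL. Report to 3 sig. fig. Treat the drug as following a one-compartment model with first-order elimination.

Total dose = 8.86 × 86 = 762.0 mg
C₀ = Dose / Vd = 762.0 / 99.0 = 7.697 mg/L
k = ln2 / t½ = 0.693147 / 46.8 = 0.01481 h⁻¹
C = C₀ · e^(−k·t) = 7.697 × e^(−0.01481 × 169)
  = 7.697 × 0.08185 = 0.6300 mg/L
Convert: 0.6300 mg/L × 1000 = 630.0 ng/mL

630 ng/mL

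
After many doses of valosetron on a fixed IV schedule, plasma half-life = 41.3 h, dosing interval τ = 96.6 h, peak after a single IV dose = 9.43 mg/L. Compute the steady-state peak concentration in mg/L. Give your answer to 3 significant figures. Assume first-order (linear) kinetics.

11.8 mg/L

k = ln2 / t½ = 0.693147 / 41.3 = 0.01678 h⁻¹
e^(−kτ) = e^(−0.01678 × 96.6) = 0.1977
Accumulation ratio R = 1 / (1 − e^(−kτ)) = 1 / (1 − 0.1977) = 1.246
Steady-state peak = C₀ × R = 9.43 × 1.246 = 11.75 mg/L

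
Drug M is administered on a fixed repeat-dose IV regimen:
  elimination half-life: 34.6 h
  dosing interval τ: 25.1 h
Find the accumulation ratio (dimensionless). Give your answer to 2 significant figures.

2.5

k = ln2 / t½ = 0.693147 / 34.6 = 0.02003 h⁻¹
e^(−kτ) = e^(−0.02003 × 25.1) = 0.6049
Accumulation ratio R = 1 / (1 − e^(−kτ)) = 1 / (1 − 0.6049) = 2.531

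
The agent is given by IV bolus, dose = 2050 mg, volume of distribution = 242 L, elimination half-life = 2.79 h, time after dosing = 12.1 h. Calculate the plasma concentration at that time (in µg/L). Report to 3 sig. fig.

419 µg/L

C₀ = Dose / Vd = 2050 / 242 = 8.471 mg/L
k = ln2 / t½ = 0.693147 / 2.79 = 0.2484 h⁻¹
C = C₀ · e^(−k·t) = 8.471 × e^(−0.2484 × 12.1)
  = 8.471 × 0.04951 = 0.4194 mg/L
Convert: 0.4194 mg/L × 1000 = 419.4 µg/L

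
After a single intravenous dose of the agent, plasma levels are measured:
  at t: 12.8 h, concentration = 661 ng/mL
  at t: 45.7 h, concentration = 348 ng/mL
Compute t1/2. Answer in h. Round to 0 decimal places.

36 h

k = ln(C₁/C₂) / (t₂ − t₁) = ln(661/348) / (45.7 − 12.8)
  = 0.6416 / 32.90 = 0.01950 h⁻¹
t½ = ln2 / k = 0.693147 / 0.01950 = 35.55 h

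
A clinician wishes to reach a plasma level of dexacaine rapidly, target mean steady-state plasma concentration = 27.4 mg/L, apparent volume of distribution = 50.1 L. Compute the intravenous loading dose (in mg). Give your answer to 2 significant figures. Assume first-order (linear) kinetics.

LD = Css × Vd = 27.4 × 50.1 = 1373 mg

1400 mg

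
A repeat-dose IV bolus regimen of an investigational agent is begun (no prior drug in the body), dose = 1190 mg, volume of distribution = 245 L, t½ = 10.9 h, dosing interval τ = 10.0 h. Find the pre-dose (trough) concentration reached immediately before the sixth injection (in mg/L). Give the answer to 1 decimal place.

5.2 mg/L

C₀ per dose = Dose / Vd = 1190 / 245 = 4.857 mg/L
k = ln2 / t½ = 0.693147 / 10.9 = 0.06359 h⁻¹
Fraction remaining after one interval: r = e^(−kτ) = e^(−0.06359 × 10.0) = 0.5295
Before dose 6, 5 doses have been given (aged 1τ, 2τ, 3τ, 4τ, 5τ).
C_trough = C₀ × (r + r² + … + r^5) = C₀ × r(1−r^5)/(1−r)
        = 4.857 × 0.5295 × (1 − 0.04162) / (1 − 0.5295) = 5.239 mg/L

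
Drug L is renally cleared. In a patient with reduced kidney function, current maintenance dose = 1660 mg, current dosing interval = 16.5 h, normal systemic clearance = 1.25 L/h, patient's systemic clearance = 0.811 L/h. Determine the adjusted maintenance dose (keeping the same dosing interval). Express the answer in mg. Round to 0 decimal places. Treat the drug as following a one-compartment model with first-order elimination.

To keep the same average steady-state level, dosing rate must scale with clearance.
CL ratio = 0.811 / 1.25 = 0.6488
New dose (same interval) = 1660 × 0.6488 = 1077 mg

1077 mg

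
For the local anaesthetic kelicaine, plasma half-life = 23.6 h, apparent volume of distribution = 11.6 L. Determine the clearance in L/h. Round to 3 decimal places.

k = ln2 / t½ = 0.693147 / 23.6 = 0.02937 h⁻¹
CL = k × Vd = 0.02937 × 11.6 = 0.3407 L/h

0.341 L/h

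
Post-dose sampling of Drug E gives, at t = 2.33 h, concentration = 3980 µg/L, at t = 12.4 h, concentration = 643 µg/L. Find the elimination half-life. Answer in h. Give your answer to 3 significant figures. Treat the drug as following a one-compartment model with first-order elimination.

3.83 h

k = ln(C₁/C₂) / (t₂ − t₁) = ln(3980/643) / (12.4 − 2.33)
  = 1.823 / 10.07 = 0.1810 h⁻¹
t½ = ln2 / k = 0.693147 / 0.1810 = 3.830 h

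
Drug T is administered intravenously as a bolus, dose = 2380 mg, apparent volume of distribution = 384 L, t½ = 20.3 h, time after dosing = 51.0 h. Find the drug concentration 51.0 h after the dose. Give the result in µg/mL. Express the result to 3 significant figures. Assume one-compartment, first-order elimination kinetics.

1.09 µg/mL

C₀ = Dose / Vd = 2380 / 384 = 6.198 mg/L
k = ln2 / t½ = 0.693147 / 20.3 = 0.03415 h⁻¹
C = C₀ · e^(−k·t) = 6.198 × e^(−0.03415 × 51.0)
  = 6.198 × 0.1752 = 1.086 mg/L
(1.086 mg/L = 1.086 µg/mL)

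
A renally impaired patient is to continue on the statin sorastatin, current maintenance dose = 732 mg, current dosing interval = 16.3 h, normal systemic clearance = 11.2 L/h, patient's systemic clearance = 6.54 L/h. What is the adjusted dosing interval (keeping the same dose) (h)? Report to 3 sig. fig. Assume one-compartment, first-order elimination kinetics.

To keep the same average steady-state level, dosing rate must scale with clearance.
CL ratio = 6.54 / 11.2 = 0.5839
New interval (same dose) = 16.3 / 0.5839 = 27.92 h

27.9 h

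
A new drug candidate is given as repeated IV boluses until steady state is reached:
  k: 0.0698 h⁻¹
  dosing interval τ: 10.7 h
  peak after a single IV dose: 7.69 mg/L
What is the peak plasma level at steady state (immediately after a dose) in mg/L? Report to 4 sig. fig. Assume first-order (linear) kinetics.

e^(−kτ) = e^(−0.06980 × 10.7) = 0.4739
Accumulation ratio R = 1 / (1 − e^(−kτ)) = 1 / (1 − 0.4739) = 1.901
Steady-state peak = C₀ × R = 7.69 × 1.901 = 14.62 mg/L

14.62 mg/L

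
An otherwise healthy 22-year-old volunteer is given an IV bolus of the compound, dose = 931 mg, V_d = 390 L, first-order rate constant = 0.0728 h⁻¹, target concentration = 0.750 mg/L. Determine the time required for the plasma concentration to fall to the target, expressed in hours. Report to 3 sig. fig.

C₀ = Dose / Vd = 931.0 / 390 = 2.387 mg/L
t = ln(C₀ / C) / k = ln(2.387 / 0.750) / 0.07280
  = ln(3.183) / 0.07280 = 1.158 / 0.07280 = 15.91 h

15.9 h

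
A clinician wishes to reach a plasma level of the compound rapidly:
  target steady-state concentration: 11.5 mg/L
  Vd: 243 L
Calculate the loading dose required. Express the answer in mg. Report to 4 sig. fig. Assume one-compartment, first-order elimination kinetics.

2795 mg

LD = Css × Vd = 11.5 × 243 = 2795 mg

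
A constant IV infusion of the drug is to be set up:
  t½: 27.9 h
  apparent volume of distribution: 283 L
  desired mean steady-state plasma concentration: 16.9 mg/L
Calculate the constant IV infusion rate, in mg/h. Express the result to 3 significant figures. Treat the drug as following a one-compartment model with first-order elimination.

k = ln2 / t½ = 0.693147 / 27.9 = 0.02484 h⁻¹
CL = k × Vd = 0.02484 × 283 = 7.030 L/h
At steady state, infusion rate R₀ = Css × CL = 16.9 × 7.030 = 118.8 mg/h

119 mg/h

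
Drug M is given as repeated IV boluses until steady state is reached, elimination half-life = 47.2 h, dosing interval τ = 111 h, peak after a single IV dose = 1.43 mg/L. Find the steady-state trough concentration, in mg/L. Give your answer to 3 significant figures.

0.348 mg/L

k = ln2 / t½ = 0.693147 / 47.2 = 0.01469 h⁻¹
e^(−kτ) = e^(−0.01469 × 111) = 0.1958
Accumulation ratio R = 1 / (1 − e^(−kτ)) = 1 / (1 − 0.1958) = 1.243
Steady-state trough = C₀ × R × e^(−kτ) = 1.43 × 1.243 × 0.1958 = 0.3480 mg/L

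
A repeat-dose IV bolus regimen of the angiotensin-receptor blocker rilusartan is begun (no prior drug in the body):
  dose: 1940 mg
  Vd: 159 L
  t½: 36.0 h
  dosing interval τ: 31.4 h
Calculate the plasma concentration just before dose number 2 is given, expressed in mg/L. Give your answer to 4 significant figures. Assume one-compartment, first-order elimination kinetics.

6.666 mg/L

C₀ per dose = Dose / Vd = 1940 / 159 = 12.20 mg/L
k = ln2 / t½ = 0.693147 / 36.0 = 0.01925 h⁻¹
Fraction remaining after one interval: r = e^(−kτ) = e^(−0.01925 × 31.4) = 0.5464
Before dose 2, 1 dose has been given (aged 1τ).
C_trough = C₀ × r = 12.20 × 0.5464 = 6.666 mg/L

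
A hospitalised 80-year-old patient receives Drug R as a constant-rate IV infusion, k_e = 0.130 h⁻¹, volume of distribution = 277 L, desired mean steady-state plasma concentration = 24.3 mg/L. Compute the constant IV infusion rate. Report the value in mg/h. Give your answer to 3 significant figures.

CL = k × Vd = 0.1300 × 277 = 36.01 L/h
At steady state, infusion rate R₀ = Css × CL = 24.3 × 36.01 = 875.0 mg/h

875 mg/h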